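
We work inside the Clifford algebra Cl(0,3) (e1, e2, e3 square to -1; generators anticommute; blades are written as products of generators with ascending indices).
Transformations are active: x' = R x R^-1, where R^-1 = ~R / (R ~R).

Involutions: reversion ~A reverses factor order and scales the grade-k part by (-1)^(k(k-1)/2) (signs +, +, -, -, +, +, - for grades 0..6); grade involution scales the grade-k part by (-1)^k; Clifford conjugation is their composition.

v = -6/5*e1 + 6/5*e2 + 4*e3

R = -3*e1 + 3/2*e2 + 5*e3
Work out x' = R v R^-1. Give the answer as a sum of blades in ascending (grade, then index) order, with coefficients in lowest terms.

~R = -3*e1 + 3/2*e2 + 5*e3, and R ~R = -145/4, so R^-1 = ~R / (-145/4).
R v = -127/5 - 9/5*e1 e2 - 6*e1 e3
Answer: -2178/725*e1 + 654/725*e2 + 436/145*e3


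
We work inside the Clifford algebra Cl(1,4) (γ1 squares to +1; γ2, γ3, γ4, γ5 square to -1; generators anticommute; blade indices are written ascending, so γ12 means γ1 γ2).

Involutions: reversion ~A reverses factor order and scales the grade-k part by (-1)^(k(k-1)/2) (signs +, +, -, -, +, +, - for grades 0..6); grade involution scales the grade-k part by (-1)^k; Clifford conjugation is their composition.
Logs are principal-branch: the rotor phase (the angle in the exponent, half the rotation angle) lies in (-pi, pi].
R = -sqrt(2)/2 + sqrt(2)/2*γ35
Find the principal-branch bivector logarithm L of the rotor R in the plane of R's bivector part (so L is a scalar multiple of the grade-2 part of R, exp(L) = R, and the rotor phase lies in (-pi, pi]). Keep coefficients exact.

The scalar part of R is -sqrt(2)/2, and that scalar determines the rotor phase on the principal branch; recovering the unit plane as bivector-part over sine of the phase gives L = phase * plane.
Concretely: cos(phase) = -sqrt(2)/2 gives phase = ±3*pi/4, and since phase/sin(phase) is even the sign is immaterial: L = (phase/sin(phase)) * <R>_2 = (3*sqrt(2)*pi/4) * <R>_2.
Answer: 3*pi/4*γ35


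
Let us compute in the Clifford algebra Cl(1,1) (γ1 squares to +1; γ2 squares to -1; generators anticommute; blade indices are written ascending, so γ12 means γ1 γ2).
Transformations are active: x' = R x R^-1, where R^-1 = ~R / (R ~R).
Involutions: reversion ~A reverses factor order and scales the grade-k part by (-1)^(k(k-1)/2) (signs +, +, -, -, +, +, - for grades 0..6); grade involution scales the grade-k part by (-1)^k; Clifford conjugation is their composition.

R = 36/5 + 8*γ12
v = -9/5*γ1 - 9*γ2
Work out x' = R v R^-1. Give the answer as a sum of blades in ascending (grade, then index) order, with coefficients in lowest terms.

~R = 36/5 - 8*γ12, and R ~R = -304/25, so R^-1 = ~R / (-304/25).
R v = 1476/25*γ1 - 252/5*γ2
Answer: -6471/95*γ1 + 1305/19*γ2


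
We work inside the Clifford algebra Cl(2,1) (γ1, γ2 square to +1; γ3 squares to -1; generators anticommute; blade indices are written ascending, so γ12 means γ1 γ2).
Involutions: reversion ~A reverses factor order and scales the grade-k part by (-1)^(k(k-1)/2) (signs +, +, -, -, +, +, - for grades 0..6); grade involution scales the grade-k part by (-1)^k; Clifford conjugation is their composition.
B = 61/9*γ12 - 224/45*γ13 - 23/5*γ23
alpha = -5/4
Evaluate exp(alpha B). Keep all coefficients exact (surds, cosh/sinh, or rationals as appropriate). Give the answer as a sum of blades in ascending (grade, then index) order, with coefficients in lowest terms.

B^2 term by term: the squares give (61/9)^2*(γ12)^2 + (-224/45)^2*(γ13)^2 + (-23/5)^2*(γ23)^2 = 3721/81*(-1) + 50176/2025*(+1) + 529/25*(+1) = 0 (each basis 2-blade squares to minus the product of its generators' squares); cross terms between blades sharing an index anticommute and cancel. So B^2 = 0.
B^2 = 0, and the exponential is exactly linear here: exp(alpha B) = 1 + alpha B (parabolic case).
Answer: 1 - 305/36*γ12 + 56/9*γ13 + 23/4*γ23


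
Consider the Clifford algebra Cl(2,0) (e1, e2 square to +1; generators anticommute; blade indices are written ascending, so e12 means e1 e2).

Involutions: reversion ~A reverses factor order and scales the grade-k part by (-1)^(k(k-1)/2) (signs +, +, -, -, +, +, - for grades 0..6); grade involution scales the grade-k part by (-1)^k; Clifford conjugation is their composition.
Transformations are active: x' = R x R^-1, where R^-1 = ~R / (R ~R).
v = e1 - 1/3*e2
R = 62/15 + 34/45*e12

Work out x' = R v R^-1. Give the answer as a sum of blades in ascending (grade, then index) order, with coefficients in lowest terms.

~R = 62/15 - 34/45*e12, and R ~R = 35752/2025, so R^-1 = ~R / (35752/2025).
R v = 524/135*e1 - 32/15*e2
Answer: 3653/4469*e1 - 8923/13407*e2


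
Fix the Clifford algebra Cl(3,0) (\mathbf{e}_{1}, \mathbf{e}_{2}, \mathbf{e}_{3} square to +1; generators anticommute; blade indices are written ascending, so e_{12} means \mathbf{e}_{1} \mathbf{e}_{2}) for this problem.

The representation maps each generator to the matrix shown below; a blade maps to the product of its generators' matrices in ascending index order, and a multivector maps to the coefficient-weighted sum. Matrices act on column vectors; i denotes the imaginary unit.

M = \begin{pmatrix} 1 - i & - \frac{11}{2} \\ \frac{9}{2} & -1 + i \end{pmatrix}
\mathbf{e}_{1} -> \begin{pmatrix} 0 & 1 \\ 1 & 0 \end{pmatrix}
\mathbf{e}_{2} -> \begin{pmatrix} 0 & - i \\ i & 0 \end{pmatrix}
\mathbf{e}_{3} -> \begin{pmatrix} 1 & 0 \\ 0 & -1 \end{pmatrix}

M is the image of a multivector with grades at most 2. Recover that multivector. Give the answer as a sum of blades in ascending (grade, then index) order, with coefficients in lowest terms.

Method: 1, rho(e_{1}), rho(e_{2}), rho(e_{3}) form a trace-orthogonal basis of the 2x2 complex matrices (tr(X Y) = 2 if X = Y, else 0), so M = m0*1 + m1*rho(e_{1}) + m2*rho(e_{2}) + m3*rho(e_{3}) with m0 = tr(M)/2 = 0, m1 = tr(M rho(e_{1}))/2 = - \frac{1}{2}, m2 = tr(M rho(e_{2}))/2 = - 5 i, m3 = tr(M rho(e_{3}))/2 = 1 - i.
Multiplying table entries, the bivector images are rho(e_{12}) = i*rho(e_{3}), rho(e_{13}) = -i*rho(e_{2}), rho(e_{23}) = i*rho(e_{1}); with real blade coefficients the real parts of m0..m3 are the coefficients of 1, e_{1}, e_{2}, e_{3} and the imaginary parts give the bivectors (e_{23}: Im m1, e_{13}: -Im m2, e_{12}: Im m3).
Answer: -\frac{1}{2} e_{1} + e_{3} - e_{12} + 5 e_{13}


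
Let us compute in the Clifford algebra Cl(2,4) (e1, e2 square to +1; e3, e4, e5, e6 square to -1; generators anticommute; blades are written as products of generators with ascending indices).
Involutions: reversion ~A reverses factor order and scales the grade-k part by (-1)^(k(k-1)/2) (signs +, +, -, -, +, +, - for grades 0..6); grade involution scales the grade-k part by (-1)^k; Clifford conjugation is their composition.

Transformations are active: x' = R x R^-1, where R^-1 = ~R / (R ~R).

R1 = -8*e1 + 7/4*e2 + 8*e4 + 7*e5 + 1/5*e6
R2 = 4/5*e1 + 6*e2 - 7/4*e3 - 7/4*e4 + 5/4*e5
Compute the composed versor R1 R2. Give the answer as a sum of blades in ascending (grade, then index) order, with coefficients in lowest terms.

Distribute over the terms of R1 (each basis-blade product reordered to ascending indices, repeated generators contracted through their squares):
(-8*e1) R2 = -32/5 - 48*e1 e2 + 14*e1 e3 + 14*e1 e4 - 10*e1 e5
(7/4*e2) R2 = 21/2 - 7/5*e1 e2 - 49/16*e2 e3 - 49/16*e2 e4 + 35/16*e2 e5
(8*e4) R2 = 14 - 32/5*e1 e4 - 48*e2 e4 + 14*e3 e4 + 10*e4 e5
(7*e5) R2 = -35/4 - 28/5*e1 e5 - 42*e2 e5 + 49/4*e3 e5 + 49/4*e4 e5
(1/5*e6) R2 = -4/25*e1 e6 - 6/5*e2 e6 + 7/20*e3 e6 + 7/20*e4 e6 - 1/4*e5 e6
Summing the partial products and collecting blades:
Answer: 187/20 - 247/5*e1 e2 + 14*e1 e3 + 38/5*e1 e4 - 78/5*e1 e5 - 4/25*e1 e6 - 49/16*e2 e3 - 817/16*e2 e4 - 637/16*e2 e5 - 6/5*e2 e6 + 14*e3 e4 + 49/4*e3 e5 + 7/20*e3 e6 + 89/4*e4 e5 + 7/20*e4 e6 - 1/4*e5 e6


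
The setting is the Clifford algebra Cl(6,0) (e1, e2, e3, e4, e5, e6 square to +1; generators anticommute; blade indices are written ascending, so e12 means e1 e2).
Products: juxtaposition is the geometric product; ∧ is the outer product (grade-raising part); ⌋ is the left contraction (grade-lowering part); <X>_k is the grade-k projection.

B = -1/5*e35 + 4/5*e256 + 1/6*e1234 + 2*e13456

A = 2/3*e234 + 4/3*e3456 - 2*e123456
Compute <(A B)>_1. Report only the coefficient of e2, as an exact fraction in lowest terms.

step 1: 25/9*e1 + 4*e2 - 4/15*e46 - 1/3*e56 + 8/5*e134 - 16/15*e234 + 2/15*e245 + 2/5*e1246 + 10/9*e1256 + 8/15*e3456
step 2: 25/9*e1 + 4*e2
Answer: 4


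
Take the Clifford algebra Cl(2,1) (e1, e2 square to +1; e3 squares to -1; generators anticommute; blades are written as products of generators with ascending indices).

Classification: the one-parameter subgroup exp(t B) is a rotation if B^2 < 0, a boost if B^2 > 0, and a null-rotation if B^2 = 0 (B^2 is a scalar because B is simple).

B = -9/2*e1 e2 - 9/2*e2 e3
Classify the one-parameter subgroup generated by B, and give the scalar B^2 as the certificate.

B^2 term by term: the squares give (-9/2)^2*(e1 e2)^2 + (-9/2)^2*(e2 e3)^2 = 81/4*(-1) + 81/4*(+1) = 0 (each basis 2-blade squares to minus the product of its generators' squares); cross terms between blades sharing an index anticommute and cancel. So B^2 = 0.
Answer: null-rotation, certificate B^2 = 0. Key observation: B^2 = 0 is a conjugation invariant, so its sign decides the class regardless of the surface form of B.


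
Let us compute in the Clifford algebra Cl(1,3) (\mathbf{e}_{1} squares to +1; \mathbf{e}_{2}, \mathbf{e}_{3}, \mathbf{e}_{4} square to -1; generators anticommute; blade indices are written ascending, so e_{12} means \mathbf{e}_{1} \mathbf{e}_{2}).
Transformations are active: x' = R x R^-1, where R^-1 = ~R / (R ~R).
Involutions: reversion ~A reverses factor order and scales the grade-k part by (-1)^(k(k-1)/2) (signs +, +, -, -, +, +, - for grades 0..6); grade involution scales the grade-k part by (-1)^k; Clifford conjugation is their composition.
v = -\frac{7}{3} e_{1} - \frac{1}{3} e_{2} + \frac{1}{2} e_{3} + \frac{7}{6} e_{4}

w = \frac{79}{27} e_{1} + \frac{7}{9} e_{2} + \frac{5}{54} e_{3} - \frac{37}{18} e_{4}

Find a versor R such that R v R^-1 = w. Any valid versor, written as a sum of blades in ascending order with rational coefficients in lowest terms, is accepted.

The midline construction: v and w both square to \frac{67}{18}, so reflecting in their sum \frac{16}{27} e_{1} + \frac{4}{9} e_{2} + \frac{16}{27} e_{3} - \frac{8}{9} e_{4} exchanges them.
Answer: \frac{16}{27} e_{1} + \frac{4}{9} e_{2} + \frac{16}{27} e_{3} - \frac{8}{9} e_{4}


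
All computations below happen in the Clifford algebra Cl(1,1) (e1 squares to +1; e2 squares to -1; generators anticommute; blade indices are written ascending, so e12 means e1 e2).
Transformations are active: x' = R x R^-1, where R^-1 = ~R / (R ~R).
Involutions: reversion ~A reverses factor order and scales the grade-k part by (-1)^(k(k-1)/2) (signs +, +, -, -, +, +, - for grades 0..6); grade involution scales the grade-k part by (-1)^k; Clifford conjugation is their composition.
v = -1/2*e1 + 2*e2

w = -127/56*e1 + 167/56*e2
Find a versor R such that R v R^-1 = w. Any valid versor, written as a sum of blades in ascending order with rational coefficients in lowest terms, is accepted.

Key observation: q(v) = q(w) = -15/4 (sandwiches preserve the norm), so R = v + w = -155/56*e1 + 279/56*e2 works whenever it is invertible — the component of v along it is kept and (v - w)/2 reverses, sending v to w.
Answer: -155/56*e1 + 279/56*e2


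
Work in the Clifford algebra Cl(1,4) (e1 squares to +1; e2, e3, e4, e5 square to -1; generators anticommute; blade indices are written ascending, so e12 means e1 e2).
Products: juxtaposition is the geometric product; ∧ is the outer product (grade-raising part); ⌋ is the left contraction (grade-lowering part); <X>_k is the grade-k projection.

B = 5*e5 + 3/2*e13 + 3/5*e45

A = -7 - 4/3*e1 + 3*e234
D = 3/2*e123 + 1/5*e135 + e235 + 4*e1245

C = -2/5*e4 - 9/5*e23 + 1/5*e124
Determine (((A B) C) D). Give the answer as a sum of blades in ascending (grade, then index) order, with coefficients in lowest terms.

step 1: -2*e3 - 35*e5 - 21/2*e13 - 20/3*e15 - 21/5*e45 - 9/2*e124 - 4/5*e145 - 9/5*e235 + 15*e2345
step 2: 9/10 + 18/5*e2 - 39/25*e5 + 171/10*e12 + 8/25*e15 - 4/25*e25 + 4/5*e34 + 13*e45 - 21/25*e125 - 39/10*e134 + 3*e135 - 8/3*e145 - 21/10*e234 + 57*e235 + 4/3*e245 - 2/5*e1234 + 12*e1235 + 7*e1245 + 9/25*e1345 + 171/25*e2345 + 36/25*e12345
step 3: 142/5 + 20/3*e1 + 196/15*e2 + 9833/500*e3 + 351/125*e4 + 18*e5 - 218/5*e12 - 2811/125*e13 - 47/20*e14 + 171/2*e15 - 6/125*e23 - 2141/500*e24 + 9/2*e25 + 748/15*e34 - 37/50*e35 + 1689/25*e45 + 499/500*e123 - 504/125*e124 + 1162/5*e134 - 207/25*e135 + 47/10*e145 + 2/5*e234 + 63/5*e235 + 17/50*e245 + 21/2*e345 + 44/15*e1234 - 79/50*e1235 + 3/25*e1245 + 2*e1345 - 4*e2345 + 39/2*e12345
Answer: 142/5 + 20/3*e1 + 196/15*e2 + 9833/500*e3 + 351/125*e4 + 18*e5 - 218/5*e12 - 2811/125*e13 - 47/20*e14 + 171/2*e15 - 6/125*e23 - 2141/500*e24 + 9/2*e25 + 748/15*e34 - 37/50*e35 + 1689/25*e45 + 499/500*e123 - 504/125*e124 + 1162/5*e134 - 207/25*e135 + 47/10*e145 + 2/5*e234 + 63/5*e235 + 17/50*e245 + 21/2*e345 + 44/15*e1234 - 79/50*e1235 + 3/25*e1245 + 2*e1345 - 4*e2345 + 39/2*e12345


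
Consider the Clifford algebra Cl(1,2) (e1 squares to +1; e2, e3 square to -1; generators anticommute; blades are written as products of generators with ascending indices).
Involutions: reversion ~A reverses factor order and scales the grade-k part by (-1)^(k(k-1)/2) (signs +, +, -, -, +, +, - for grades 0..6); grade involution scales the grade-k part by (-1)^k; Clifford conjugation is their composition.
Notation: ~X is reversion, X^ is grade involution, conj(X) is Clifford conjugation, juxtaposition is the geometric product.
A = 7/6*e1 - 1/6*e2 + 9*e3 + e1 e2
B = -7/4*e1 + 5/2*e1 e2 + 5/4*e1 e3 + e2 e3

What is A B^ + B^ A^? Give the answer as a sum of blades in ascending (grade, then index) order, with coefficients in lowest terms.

first term: 109/24 + 65/6*e1 + 61/6*e2 + 13/8*e3 + 7/24*e1 e2 - 67/4*e1 e3 - 5/4*e2 e3 + 191/8*e1 e2 e3
second term: 11/24 + 65/6*e1 + 41/3*e2 + 13/8*e3 + 7/24*e1 e2 - 59/4*e1 e3 + 5/4*e2 e3 - 191/8*e1 e2 e3
Answer: 5 + 65/3*e1 + 143/6*e2 + 13/4*e3 + 7/12*e1 e2 - 63/2*e1 e3


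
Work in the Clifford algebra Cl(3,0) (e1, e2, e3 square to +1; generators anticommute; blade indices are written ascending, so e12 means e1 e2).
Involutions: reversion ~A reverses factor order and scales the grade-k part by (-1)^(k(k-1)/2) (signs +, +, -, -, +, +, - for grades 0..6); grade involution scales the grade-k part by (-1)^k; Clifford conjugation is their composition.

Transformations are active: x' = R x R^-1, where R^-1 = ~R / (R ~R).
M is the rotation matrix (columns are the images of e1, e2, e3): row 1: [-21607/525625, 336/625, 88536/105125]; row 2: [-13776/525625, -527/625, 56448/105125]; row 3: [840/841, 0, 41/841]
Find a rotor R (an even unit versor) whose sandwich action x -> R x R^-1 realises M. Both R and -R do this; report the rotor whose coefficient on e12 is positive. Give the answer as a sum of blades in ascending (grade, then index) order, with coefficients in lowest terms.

Method: write R = a + b12*e12 + b13*e13 + b23*e23 with a^2 + b12^2 + b13^2 + b23^2 = 1 (so R^-1 = ~R). Expanding the columns R e_j ~R gives tr M = 4a^2 - 1 and, from the antisymmetric part, M21 - M12 = -4a*b12, M13 - M31 = 4a*b13, M32 - M23 = -4a*b23.
Here tr M = -439189/525625, so a^2 = (1 + tr M)/4 = 21609/525625 and a = ±147/725. Taking a = 147/725: M21 - M12 = -296352/525625, M13 - M31 = -16464/105125, M32 - M23 = -56448/105125, giving b12 = 504/725, b13 = -28/145, b23 = 96/145, i.e. R = 147/725 + 504/725*e12 - 28/145*e13 + 96/145*e23.
Its e12 coefficient is already positive.
Answer: 147/725 + 504/725*e12 - 28/145*e13 + 96/145*e23. Why the constraint matters: R and -R act identically through the sandwich — M has trace -439189/525625 either way — so only the sign condition on e12 picks one of the two preimages.


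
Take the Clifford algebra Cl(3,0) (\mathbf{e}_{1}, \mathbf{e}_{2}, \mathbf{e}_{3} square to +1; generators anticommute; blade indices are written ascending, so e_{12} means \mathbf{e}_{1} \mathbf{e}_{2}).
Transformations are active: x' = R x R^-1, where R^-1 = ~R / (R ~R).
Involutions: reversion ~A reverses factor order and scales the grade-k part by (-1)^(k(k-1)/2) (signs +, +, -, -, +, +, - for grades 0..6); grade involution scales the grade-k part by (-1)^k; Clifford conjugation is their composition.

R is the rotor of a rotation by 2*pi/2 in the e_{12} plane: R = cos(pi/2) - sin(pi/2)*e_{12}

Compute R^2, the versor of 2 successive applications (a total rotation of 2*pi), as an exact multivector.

Half-angle bookkeeping: 2 applications in e_{12} add up to rotor phase 2*pi/2 = \pi, so R^2 = cos(\pi) - sin(\pi)*e_{12}.
cos(\pi) = -1 and sin(\pi) = 0, so R^2 = -1. The total rotation 2*pi is 1 full turn, so every vector returns to itself, yet the rotor is -1, on the OTHER sheet of the double cover (an odd number of 2*pi turns).
Answer: -1


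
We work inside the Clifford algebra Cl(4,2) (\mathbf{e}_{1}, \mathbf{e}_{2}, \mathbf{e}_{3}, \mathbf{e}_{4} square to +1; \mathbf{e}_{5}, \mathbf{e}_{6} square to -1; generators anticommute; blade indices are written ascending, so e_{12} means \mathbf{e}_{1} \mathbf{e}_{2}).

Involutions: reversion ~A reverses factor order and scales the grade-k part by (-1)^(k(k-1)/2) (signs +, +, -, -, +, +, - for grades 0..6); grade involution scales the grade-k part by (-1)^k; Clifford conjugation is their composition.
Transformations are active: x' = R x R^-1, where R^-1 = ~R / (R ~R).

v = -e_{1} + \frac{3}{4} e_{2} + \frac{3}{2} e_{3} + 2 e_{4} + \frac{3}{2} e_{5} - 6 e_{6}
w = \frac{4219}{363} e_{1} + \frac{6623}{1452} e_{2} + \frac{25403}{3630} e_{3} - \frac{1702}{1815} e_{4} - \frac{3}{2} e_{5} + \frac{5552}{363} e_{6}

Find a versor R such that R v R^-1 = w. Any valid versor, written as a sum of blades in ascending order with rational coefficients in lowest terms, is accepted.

Since q(v) = q(w) = -\frac{487}{16}, the sum R = v + w = \frac{3856}{363} e_{1} + \frac{1928}{363} e_{2} + \frac{15424}{1815} e_{3} + \frac{1928}{1815} e_{4} + \frac{3374}{363} e_{6} does the job whenever invertible.
Answer: \frac{3856}{363} e_{1} + \frac{1928}{363} e_{2} + \frac{15424}{1815} e_{3} + \frac{1928}{1815} e_{4} + \frac{3374}{363} e_{6}


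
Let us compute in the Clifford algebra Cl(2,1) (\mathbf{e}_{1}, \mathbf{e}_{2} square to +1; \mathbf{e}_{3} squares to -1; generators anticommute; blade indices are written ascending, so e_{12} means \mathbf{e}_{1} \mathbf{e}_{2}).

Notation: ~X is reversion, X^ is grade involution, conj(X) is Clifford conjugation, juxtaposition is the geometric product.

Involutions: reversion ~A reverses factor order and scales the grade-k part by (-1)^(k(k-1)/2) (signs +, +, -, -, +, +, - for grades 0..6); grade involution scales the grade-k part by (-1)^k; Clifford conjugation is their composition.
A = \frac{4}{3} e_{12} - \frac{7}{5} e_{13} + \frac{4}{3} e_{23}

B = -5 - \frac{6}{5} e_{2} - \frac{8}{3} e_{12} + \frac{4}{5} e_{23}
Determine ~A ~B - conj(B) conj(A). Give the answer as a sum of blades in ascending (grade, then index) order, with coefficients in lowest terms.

first term: \frac{208}{45} + \frac{8}{5} e_{1} - \frac{8}{5} e_{3} + \frac{416}{75} e_{12} - \frac{107}{45} e_{13} + \frac{52}{5} e_{23} + \frac{42}{25} e_{123}
second term: \frac{208}{45} + \frac{8}{5} e_{1} - \frac{8}{5} e_{3} + \frac{584}{75} e_{12} - \frac{523}{45} e_{13} + \frac{44}{15} e_{23} - \frac{42}{25} e_{123}
Answer: -\frac{56}{25} e_{12} + \frac{416}{45} e_{13} + \frac{112}{15} e_{23} + \frac{84}{25} e_{123}


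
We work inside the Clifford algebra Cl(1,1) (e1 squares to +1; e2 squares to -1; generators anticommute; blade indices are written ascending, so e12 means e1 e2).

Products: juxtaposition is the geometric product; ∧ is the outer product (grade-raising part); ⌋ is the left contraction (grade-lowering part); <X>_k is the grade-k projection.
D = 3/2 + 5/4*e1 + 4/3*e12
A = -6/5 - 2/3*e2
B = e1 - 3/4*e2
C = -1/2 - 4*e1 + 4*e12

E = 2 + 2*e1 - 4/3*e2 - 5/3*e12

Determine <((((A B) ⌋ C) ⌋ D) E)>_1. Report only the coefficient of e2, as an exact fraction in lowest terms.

step 1: -1/2 - 6/5*e1 + 9/10*e2 + 2/3*e12
step 2: 463/60 + 28/5*e1 - 24/5*e2 - 2*e12
step 3: 1909/120 + 779/240*e1 + 112/15*e2 + 463/45*e12
step 4: 6721/216 + 42749/1080*e1 - 23231/720*e2 - 9071/360*e12
step 5: 42749/1080*e1 - 23231/720*e2
Answer: -23231/720


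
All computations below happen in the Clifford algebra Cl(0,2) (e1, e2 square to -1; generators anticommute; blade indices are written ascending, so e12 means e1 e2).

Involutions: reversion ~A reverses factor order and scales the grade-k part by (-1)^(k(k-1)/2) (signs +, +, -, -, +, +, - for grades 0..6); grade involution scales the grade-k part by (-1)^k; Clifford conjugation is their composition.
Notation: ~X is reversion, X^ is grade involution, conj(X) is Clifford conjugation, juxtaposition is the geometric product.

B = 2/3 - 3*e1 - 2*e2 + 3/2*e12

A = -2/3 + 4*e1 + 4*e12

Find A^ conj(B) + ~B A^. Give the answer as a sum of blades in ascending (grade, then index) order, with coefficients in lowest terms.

first term: 158/9 - 38/3*e1 + 14/3*e2 - 13/3*e12
second term: -58/9 - 26/3*e1 + 58/3*e2 - 13/3*e12
Answer: 100/9 - 64/3*e1 + 24*e2 - 26/3*e12


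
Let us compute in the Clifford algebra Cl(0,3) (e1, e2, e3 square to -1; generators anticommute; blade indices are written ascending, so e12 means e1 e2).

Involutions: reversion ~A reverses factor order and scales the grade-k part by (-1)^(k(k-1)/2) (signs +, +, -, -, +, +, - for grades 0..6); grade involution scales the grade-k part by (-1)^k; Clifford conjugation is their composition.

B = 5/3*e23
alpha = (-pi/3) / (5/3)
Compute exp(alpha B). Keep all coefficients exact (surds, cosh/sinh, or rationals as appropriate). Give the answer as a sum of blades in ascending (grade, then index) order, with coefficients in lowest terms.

B^2 = (5/3)^2*(e23)^2 = 25/9*(-1) = -25/9 (a basis 2-blade squares to minus the product of its generators' squares).
B^2 = -25/9 — since the square is negative, the closed form is circular: l = 5/3, alpha*l = -pi/3, so exp(alpha B) = cos(-pi/3) + (sin(-pi/3)/(5/3))*B = 1/2 + (-3*sqrt(3)/10)*B.
Answer: 1/2 - sqrt(3)/2*e23


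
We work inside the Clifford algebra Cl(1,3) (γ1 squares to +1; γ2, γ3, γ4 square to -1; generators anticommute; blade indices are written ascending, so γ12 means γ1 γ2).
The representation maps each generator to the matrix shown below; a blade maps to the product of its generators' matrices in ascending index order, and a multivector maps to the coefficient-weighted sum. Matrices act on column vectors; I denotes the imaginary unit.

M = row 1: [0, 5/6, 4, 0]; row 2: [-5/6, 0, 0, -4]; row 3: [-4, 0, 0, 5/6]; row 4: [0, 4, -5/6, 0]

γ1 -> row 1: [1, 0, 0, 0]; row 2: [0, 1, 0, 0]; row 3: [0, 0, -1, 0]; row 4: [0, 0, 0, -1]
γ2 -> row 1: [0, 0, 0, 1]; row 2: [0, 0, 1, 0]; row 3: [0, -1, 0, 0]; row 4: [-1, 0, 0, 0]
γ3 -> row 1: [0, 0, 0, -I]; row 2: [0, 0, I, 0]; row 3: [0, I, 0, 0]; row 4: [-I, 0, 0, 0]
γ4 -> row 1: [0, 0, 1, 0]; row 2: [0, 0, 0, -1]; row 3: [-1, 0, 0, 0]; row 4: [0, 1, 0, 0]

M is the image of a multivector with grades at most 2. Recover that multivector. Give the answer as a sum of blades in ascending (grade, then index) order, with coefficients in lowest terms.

Method: the blade images are trace-orthogonal — tr(rho(e_A) rho(e_B)^-1) = 4 if A = B and 0 otherwise — and rho(e_A)^-1 = (e_A)^2 * rho(e_A) with (e_A)^2 = +1 or -1, so the coefficient of e_A in the preimage is (e_A)^2 * tr(M rho(e_A))/4.
Nonzero projections over blades of grade <= 2: γ4: (γ4)^2 = -1, tr(M rho(γ4)) = -16, coefficient 4; γ24: (γ24)^2 = -1, tr(M rho(γ24)) = -10/3, coefficient 5/6. Every other blade of grade <= 2 projects to 0.
Answer: 4*γ4 + 5/6*γ24


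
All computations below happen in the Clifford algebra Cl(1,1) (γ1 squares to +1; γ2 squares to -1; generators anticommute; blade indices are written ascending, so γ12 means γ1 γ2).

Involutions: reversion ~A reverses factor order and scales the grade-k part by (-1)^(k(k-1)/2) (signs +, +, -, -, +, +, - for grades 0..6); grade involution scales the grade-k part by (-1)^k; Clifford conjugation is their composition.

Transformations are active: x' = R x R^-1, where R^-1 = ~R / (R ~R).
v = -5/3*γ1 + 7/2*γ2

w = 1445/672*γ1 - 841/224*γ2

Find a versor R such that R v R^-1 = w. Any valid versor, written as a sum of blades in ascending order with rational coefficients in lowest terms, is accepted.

Construction: equal norms (both -341/36) license R = v + w = 325/672*γ1 - 57/224*γ2 — nothing changes along that direction, while (v - w)/2 changes sign, so v maps onto w.
Answer: 325/672*γ1 - 57/224*γ2


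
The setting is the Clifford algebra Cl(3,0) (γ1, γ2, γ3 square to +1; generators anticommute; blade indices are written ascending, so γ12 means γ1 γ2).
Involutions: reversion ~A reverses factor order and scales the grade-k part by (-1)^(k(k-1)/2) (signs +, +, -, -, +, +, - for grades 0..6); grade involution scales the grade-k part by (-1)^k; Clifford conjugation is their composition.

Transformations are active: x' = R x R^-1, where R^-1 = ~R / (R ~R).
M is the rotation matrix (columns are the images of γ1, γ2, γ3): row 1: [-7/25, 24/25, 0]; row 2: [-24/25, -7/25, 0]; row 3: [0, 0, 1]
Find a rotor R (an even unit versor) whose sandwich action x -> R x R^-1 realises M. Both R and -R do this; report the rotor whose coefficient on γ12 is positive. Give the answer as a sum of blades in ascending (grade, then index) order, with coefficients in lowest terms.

Method: write R = a + b12*γ12 + b13*γ13 + b23*γ23 with a^2 + b12^2 + b13^2 + b23^2 = 1 (so R^-1 = ~R). Expanding the columns R e_j ~R gives tr M = 4a^2 - 1 and, from the antisymmetric part, M21 - M12 = -4a*b12, M13 - M31 = 4a*b13, M32 - M23 = -4a*b23.
Here tr M = 11/25, so a^2 = (1 + tr M)/4 = 9/25 and a = ±3/5. Taking a = 3/5: M21 - M12 = -48/25, M13 - M31 = 0, M32 - M23 = 0, giving b12 = 4/5, b13 = 0, b23 = 0, i.e. R = 3/5 + 4/5*γ12.
Its γ12 coefficient is already positive.
Answer: 3/5 + 4/5*γ12. Recall the cover is two-to-one: with M of trace 11/25, both preimages act alike, and the stated γ12 sign chooses the sheet.


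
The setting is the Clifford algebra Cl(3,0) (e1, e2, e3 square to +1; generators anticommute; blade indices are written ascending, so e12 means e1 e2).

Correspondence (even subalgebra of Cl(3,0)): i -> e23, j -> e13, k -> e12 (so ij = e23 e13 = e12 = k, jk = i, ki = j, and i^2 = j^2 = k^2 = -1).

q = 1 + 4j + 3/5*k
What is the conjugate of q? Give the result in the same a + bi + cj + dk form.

In blades: q = 1 + 3/5*e12 + 4*e13.
Quaternion conjugation is reversion on the even subalgebra: the scalar is fixed and every grade-2 blade flips sign, giving 1 - 3/5*e12 - 4*e13; translating back:
Answer: 1 - 4j - 3/5*k


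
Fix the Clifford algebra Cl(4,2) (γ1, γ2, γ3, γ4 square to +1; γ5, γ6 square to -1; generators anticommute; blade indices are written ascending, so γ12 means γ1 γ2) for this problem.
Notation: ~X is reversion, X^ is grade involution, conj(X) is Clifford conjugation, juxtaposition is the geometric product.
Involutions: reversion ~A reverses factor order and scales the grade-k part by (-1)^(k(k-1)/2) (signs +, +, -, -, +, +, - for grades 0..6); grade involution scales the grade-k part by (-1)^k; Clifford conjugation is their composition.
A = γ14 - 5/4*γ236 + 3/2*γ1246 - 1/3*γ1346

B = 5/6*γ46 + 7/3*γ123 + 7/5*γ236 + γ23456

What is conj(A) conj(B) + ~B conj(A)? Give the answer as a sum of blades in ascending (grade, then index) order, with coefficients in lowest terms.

first term: -7/4 - 5/4*γ12 + 5/18*γ13 - 25/12*γ16 + 5/4*γ45 - 7/15*γ124 + 1/3*γ125 - 21/10*γ134 + 3/2*γ135 + 27/8*γ234 - 7/9*γ246 - 7/2*γ346 - 7/5*γ12346 + γ12356
second term: 7/4 - 5/4*γ12 + 5/18*γ13 - 15/4*γ16 - 5/4*γ45 + 7/15*γ124 + 1/3*γ125 + 21/10*γ134 + 3/2*γ135 + 31/24*γ234 + 7/9*γ246 + 7/2*γ346 + 7/5*γ12346 + γ12356
Answer: -5/2*γ12 + 5/9*γ13 - 35/6*γ16 + 2/3*γ125 + 3*γ135 + 14/3*γ234 + 2*γ12356


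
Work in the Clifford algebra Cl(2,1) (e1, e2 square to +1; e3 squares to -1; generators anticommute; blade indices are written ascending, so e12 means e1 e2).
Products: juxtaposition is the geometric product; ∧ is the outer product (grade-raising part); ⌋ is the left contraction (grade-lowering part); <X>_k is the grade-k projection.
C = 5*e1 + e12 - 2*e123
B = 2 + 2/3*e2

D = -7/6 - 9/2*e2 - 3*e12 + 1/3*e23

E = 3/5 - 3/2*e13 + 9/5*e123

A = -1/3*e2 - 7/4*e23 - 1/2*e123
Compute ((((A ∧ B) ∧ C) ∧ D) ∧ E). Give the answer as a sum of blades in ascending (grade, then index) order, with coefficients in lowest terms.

step 1: -2/3*e2 - 7/2*e23 - e123
step 2: 10/3*e12 - 35/2*e123
step 3: -35/9*e12 + 245/12*e123
step 4: -7/3*e12 + 49/4*e123
Answer: -7/3*e12 + 49/4*e123


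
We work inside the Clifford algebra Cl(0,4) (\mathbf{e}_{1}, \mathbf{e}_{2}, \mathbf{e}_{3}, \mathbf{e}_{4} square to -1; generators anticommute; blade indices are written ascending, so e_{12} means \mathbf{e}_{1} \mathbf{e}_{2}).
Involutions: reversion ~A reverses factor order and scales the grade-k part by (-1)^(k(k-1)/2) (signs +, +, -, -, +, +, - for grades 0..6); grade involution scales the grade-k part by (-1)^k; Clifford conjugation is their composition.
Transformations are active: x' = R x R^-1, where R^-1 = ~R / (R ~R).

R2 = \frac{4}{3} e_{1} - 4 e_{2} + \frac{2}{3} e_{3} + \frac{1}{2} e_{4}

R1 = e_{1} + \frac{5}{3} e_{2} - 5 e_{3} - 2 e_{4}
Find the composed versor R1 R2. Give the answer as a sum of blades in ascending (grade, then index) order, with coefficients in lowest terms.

Distribute over the terms of R1 (each basis-blade product reordered to ascending indices, repeated generators contracted through their squares):
(e_{1}) R2 = -\frac{4}{3} - 4 e_{12} + \frac{2}{3} e_{13} + \frac{1}{2} e_{14}
(\frac{5}{3} e_{2}) R2 = \frac{20}{3} - \frac{20}{9} e_{12} + \frac{10}{9} e_{23} + \frac{5}{6} e_{24}
(-5 e_{3}) R2 = \frac{10}{3} + \frac{20}{3} e_{13} - 20 e_{23} - \frac{5}{2} e_{34}
(-2 e_{4}) R2 = 1 + \frac{8}{3} e_{14} - 8 e_{24} + \frac{4}{3} e_{34}
Summing the partial products and collecting blades:
Answer: \frac{29}{3} - \frac{56}{9} e_{12} + \frac{22}{3} e_{13} + \frac{19}{6} e_{14} - \frac{170}{9} e_{23} - \frac{43}{6} e_{24} - \frac{7}{6} e_{34}


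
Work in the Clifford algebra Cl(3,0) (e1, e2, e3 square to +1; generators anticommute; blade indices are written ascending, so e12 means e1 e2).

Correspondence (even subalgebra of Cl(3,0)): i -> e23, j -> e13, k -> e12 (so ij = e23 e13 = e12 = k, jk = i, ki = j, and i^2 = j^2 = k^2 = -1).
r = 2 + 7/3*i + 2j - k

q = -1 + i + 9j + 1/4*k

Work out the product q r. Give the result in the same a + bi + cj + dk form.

In blades: q = -1 + 1/4*e12 + 9*e13 + e23, r = 2 - e12 + 2*e13 + 7/3*e23.
Distribute q over r term by term (generator squares from the signature, products reordered to ascending indices): (-1)*r = -2 + e12 - 2*e13 - 7/3*e23; (1/4*e12)*r = 1/4 + 1/2*e12 + 7/12*e13 - 1/2*e23; (9*e13)*r = -18 - 21*e12 + 18*e13 - 9*e23; (e23)*r = -7/3 + 2*e12 + e13 + 2*e23.
Sum: -265/12 - 35/2*e12 + 211/12*e13 - 59/6*e23; translating back through the correspondence:
Answer: -265/12 - 59/6*i + 211/12*j - 35/2*k


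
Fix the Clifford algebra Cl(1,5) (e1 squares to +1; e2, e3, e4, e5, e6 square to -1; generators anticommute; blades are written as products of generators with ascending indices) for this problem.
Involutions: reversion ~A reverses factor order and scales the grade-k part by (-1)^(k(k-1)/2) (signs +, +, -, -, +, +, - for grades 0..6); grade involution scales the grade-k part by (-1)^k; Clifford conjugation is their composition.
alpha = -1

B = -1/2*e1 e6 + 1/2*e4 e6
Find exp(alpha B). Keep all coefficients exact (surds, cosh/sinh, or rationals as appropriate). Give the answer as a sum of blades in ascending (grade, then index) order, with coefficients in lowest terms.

B^2 term by term: the squares give (-1/2)^2*(e1 e6)^2 + (1/2)^2*(e4 e6)^2 = 1/4*(+1) + 1/4*(-1) = 0 (each basis 2-blade squares to minus the product of its generators' squares); cross terms between blades sharing an index anticommute and cancel. So B^2 = 0.
B^2 = 0, so the series truncates immediately: exp(alpha B) = 1 + alpha B (parabolic case).
Answer: 1 + 1/2*e1 e6 - 1/2*e4 e6


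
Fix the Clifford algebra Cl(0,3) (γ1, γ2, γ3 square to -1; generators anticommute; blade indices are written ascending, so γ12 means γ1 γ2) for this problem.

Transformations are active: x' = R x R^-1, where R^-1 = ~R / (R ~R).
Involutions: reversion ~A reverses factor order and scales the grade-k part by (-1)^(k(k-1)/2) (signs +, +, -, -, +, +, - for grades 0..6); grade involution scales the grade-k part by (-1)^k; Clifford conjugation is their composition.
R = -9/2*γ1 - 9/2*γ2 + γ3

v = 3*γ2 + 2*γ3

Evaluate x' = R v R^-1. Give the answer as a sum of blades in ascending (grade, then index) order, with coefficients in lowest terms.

~R = -9/2*γ1 - 9/2*γ2 + γ3, and R ~R = -83/2, so R^-1 = ~R / (-83/2).
R v = 23/2 - 27/2*γ12 - 9*γ13 - 12*γ23
Answer: 207/83*γ1 - 42/83*γ2 - 212/83*γ3


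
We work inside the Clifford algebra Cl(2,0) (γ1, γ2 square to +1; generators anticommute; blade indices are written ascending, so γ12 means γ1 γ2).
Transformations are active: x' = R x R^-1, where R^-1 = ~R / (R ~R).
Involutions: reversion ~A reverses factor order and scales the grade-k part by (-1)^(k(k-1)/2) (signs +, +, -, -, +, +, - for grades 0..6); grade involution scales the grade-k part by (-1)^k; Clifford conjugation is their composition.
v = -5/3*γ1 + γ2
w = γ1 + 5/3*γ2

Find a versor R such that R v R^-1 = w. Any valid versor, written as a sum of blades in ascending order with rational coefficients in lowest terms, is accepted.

Equal squares first: v^2 = w^2 = 34/9. Then v + w = -2/3*γ1 + 8/3*γ2 is a versor taking v to w, provided it is invertible.
Answer: -2/3*γ1 + 8/3*γ2


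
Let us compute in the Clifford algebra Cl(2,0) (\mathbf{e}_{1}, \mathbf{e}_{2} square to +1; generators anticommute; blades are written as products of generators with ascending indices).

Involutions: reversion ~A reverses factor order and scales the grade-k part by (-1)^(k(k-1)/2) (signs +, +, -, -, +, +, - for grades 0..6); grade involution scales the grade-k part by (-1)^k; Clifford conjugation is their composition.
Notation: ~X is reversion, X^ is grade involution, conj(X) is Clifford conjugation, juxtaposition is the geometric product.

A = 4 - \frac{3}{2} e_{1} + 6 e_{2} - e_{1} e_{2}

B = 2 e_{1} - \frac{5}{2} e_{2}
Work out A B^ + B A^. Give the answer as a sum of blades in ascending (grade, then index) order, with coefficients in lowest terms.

first term: 18 - \frac{21}{2} e_{1} + 8 e_{2} + \frac{33}{4} e_{1} e_{2}
second term: 18 + \frac{11}{2} e_{1} - 12 e_{2} - \frac{33}{4} e_{1} e_{2}
Answer: 36 - 5 e_{1} - 4 e_{2}


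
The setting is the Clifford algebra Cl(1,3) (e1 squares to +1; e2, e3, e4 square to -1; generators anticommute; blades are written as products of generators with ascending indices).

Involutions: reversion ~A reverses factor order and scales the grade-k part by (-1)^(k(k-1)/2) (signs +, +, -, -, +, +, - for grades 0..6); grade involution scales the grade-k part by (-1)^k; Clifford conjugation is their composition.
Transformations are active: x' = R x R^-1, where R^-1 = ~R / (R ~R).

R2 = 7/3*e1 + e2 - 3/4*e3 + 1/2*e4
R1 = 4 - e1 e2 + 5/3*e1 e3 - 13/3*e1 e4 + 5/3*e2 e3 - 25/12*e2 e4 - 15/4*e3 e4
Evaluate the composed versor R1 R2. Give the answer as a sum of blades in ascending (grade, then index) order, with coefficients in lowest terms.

Distribute over the terms of R2 (each basis-blade product reordered to ascending indices, repeated generators contracted through their squares):
R1 (7/3*e1) = 28/3*e1 + 7/3*e2 - 35/9*e3 + 91/9*e4 + 35/9*e1 e2 e3 - 175/36*e1 e2 e4 - 35/4*e1 e3 e4
R1 (e2) = e1 + 4*e2 + 5/3*e3 - 25/12*e4 - 5/3*e1 e2 e3 + 13/3*e1 e2 e4 - 15/4*e2 e3 e4
R1 (-3/4*e3) = 5/4*e1 + 5/4*e2 - 3*e3 + 45/16*e4 + 3/4*e1 e2 e3 - 13/4*e1 e3 e4 - 25/16*e2 e3 e4
R1 (1/2*e4) = 13/6*e1 + 25/24*e2 + 15/8*e3 + 2*e4 - 1/2*e1 e2 e4 + 5/6*e1 e3 e4 + 5/6*e2 e3 e4
Summing the partial products and collecting blades:
Answer: 55/4*e1 + 69/8*e2 - 241/72*e3 + 1849/144*e4 + 107/36*e1 e2 e3 - 37/36*e1 e2 e4 - 67/6*e1 e3 e4 - 215/48*e2 e3 e4


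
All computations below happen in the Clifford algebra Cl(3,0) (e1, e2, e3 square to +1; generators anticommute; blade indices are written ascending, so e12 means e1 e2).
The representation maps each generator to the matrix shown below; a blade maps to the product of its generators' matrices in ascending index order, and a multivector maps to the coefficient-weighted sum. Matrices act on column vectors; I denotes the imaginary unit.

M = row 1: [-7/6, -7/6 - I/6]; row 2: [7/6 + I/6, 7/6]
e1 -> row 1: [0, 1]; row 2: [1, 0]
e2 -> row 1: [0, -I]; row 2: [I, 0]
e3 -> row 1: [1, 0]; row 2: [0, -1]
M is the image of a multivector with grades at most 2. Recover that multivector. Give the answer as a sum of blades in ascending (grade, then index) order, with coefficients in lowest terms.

Method: 1, rho(e1), rho(e2), rho(e3) form a trace-orthogonal basis of the 2x2 complex matrices (tr(X Y) = 2 if X = Y, else 0), so M = m0*1 + m1*rho(e1) + m2*rho(e2) + m3*rho(e3) with m0 = tr(M)/2 = 0, m1 = tr(M rho(e1))/2 = 0, m2 = tr(M rho(e2))/2 = 1/6 - 7*I/6, m3 = tr(M rho(e3))/2 = -7/6.
Multiplying table entries, the bivector images are rho(e12) = I*rho(e3), rho(e13) = -I*rho(e2), rho(e23) = I*rho(e1); with real blade coefficients the real parts of m0..m3 are the coefficients of 1, e1, e2, e3 and the imaginary parts give the bivectors (e23: Im m1, e13: -Im m2, e12: Im m3).
Answer: 1/6*e2 - 7/6*e3 + 7/6*e13


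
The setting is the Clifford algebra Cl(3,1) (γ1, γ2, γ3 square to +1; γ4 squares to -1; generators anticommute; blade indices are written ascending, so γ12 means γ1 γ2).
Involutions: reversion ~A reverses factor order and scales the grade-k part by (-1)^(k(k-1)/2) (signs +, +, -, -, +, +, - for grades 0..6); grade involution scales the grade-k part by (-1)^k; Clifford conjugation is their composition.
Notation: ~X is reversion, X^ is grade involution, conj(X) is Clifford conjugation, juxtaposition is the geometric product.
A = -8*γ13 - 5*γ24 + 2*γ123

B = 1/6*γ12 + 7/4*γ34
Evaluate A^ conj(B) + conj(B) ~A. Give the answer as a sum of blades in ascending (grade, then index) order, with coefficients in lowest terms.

first term: -1/3*γ3 + 79/6*γ14 + 121/12*γ23 + 7/2*γ124
second term: -1/3*γ3 + 79/6*γ14 + 121/12*γ23 - 7/2*γ124
Answer: -2/3*γ3 + 79/3*γ14 + 121/6*γ23


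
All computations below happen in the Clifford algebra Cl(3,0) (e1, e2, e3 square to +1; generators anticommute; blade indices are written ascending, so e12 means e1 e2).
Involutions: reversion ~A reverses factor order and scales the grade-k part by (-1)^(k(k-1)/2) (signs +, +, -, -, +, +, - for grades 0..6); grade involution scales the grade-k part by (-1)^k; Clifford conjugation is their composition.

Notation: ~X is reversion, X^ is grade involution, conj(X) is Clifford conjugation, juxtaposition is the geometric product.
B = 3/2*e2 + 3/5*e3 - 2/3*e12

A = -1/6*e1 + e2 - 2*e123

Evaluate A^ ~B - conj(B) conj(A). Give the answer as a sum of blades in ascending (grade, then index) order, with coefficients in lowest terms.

first term: -3/2 + 2/3*e1 + 1/9*e2 - 4/3*e3 + 29/20*e12 - 29/10*e13 - 3/5*e23
second term: 3/2 - 2/3*e1 - 1/9*e2 + 4/3*e3 + 29/20*e12 - 29/10*e13 - 3/5*e23
Answer: -3 + 4/3*e1 + 2/9*e2 - 8/3*e3


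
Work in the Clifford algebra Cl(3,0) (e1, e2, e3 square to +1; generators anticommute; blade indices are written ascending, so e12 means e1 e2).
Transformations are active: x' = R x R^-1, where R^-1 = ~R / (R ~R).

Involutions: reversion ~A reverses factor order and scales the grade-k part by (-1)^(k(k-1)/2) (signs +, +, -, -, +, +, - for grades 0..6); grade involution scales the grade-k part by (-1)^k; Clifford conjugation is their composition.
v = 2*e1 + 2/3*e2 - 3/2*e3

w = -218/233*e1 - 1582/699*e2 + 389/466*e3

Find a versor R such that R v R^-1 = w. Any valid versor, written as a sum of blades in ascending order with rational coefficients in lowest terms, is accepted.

The midline construction: v and w both square to 241/36, so reflecting in their sum 248/233*e1 - 372/233*e2 - 155/233*e3 exchanges them.
Answer: 248/233*e1 - 372/233*e2 - 155/233*e3
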